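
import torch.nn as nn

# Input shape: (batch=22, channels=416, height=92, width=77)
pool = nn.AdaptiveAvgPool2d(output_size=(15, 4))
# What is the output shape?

Input shape: (22, 416, 92, 77)
Output shape: (22, 416, 15, 4)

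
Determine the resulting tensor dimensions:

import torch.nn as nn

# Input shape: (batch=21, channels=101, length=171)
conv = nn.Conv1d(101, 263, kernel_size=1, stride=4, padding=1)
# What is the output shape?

Input shape: (21, 101, 171)
Output shape: (21, 263, 44)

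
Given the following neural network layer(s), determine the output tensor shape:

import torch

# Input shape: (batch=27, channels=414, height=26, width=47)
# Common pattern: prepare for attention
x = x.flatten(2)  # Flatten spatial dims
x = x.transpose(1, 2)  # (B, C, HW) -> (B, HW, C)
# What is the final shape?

Input shape: (27, 414, 26, 47)
  -> after flatten(2): (27, 414, 1222)
Output shape: (27, 1222, 414)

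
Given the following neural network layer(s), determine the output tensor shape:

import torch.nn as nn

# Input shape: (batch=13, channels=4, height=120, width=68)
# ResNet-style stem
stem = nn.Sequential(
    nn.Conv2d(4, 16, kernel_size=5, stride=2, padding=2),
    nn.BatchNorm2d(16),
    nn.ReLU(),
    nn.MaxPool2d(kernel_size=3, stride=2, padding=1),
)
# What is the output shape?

Input shape: (13, 4, 120, 68)
  -> after Conv2d 5x5 stride=2: (13, 16, 60, 34)
Output shape: (13, 16, 30, 17)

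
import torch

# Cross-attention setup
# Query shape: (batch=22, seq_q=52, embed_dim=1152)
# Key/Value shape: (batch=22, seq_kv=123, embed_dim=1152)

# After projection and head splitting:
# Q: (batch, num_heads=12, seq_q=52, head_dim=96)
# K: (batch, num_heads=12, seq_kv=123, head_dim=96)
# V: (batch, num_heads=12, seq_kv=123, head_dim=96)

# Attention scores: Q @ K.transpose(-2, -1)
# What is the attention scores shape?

Input shape: (22, 52, 1152)
Output shape: (22, 12, 52, 123)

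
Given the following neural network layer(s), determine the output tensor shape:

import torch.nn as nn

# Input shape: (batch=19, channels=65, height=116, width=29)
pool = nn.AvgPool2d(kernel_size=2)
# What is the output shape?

Input shape: (19, 65, 116, 29)
Output shape: (19, 65, 58, 14)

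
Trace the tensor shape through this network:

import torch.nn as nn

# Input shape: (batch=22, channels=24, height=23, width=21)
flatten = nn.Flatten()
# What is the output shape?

Input shape: (22, 24, 23, 21)
Output shape: (22, 11592)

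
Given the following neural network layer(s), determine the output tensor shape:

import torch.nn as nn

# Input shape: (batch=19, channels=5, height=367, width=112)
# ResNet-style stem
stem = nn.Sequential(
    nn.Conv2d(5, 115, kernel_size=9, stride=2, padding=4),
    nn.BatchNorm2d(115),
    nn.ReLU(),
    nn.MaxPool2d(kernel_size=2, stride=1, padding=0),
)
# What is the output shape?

Input shape: (19, 5, 367, 112)
  -> after Conv2d 9x9 stride=2: (19, 115, 184, 56)
Output shape: (19, 115, 183, 55)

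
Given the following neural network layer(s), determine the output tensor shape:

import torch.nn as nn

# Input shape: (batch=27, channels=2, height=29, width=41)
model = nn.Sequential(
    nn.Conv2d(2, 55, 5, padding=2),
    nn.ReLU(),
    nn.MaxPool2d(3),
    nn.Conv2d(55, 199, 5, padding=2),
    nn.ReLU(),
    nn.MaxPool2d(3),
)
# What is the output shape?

Input shape: (27, 2, 29, 41)
  -> after first Conv2d: (27, 55, 29, 41)
  -> after first MaxPool2d: (27, 55, 9, 13)
  -> after second Conv2d: (27, 199, 9, 13)
Output shape: (27, 199, 3, 4)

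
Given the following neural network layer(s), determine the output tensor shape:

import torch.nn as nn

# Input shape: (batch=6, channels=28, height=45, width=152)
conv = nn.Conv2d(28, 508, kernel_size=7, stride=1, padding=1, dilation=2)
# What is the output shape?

Input shape: (6, 28, 45, 152)
Output shape: (6, 508, 35, 142)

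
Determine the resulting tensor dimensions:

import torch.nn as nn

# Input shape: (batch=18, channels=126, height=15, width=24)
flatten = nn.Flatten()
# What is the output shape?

Input shape: (18, 126, 15, 24)
Output shape: (18, 45360)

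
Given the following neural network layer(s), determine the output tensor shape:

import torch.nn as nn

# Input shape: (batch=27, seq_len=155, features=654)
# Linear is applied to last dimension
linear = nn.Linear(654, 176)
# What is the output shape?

Input shape: (27, 155, 654)
Output shape: (27, 155, 176)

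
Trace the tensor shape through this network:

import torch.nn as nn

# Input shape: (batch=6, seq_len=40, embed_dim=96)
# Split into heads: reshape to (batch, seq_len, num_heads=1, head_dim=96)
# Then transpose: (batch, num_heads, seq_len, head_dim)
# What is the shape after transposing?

Input shape: (6, 40, 96)
  -> after reshape: (6, 40, 1, 96)
Output shape: (6, 1, 40, 96)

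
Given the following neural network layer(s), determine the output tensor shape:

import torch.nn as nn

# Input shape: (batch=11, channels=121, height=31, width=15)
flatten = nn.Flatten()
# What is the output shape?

Input shape: (11, 121, 31, 15)
Output shape: (11, 56265)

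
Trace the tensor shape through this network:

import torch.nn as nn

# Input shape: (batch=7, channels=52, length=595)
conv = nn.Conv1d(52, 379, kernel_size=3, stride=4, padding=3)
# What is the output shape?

Input shape: (7, 52, 595)
Output shape: (7, 379, 150)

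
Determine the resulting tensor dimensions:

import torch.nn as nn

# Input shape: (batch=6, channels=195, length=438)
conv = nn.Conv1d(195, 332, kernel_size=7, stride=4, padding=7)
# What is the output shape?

Input shape: (6, 195, 438)
Output shape: (6, 332, 112)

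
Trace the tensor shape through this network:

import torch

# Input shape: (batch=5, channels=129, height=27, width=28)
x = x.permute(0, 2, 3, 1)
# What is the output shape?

Input shape: (5, 129, 27, 28)
Output shape: (5, 27, 28, 129)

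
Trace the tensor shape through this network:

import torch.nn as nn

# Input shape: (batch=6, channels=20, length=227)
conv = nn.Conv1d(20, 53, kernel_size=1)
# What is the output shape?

Input shape: (6, 20, 227)
Output shape: (6, 53, 227)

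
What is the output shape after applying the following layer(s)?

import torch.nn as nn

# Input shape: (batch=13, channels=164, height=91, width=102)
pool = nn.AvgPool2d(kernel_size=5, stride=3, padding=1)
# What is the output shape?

Input shape: (13, 164, 91, 102)
Output shape: (13, 164, 30, 34)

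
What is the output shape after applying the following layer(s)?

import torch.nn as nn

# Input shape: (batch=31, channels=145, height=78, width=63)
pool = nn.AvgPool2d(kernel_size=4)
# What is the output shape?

Input shape: (31, 145, 78, 63)
Output shape: (31, 145, 19, 15)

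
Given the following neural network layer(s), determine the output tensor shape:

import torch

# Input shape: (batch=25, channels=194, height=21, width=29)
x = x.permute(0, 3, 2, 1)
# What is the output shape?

Input shape: (25, 194, 21, 29)
Output shape: (25, 29, 21, 194)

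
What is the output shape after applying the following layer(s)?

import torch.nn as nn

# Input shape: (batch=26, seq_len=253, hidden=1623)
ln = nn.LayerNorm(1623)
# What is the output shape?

Input shape: (26, 253, 1623)
Output shape: (26, 253, 1623)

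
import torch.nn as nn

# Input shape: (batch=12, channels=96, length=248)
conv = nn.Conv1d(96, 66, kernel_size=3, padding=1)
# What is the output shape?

Input shape: (12, 96, 248)
Output shape: (12, 66, 248)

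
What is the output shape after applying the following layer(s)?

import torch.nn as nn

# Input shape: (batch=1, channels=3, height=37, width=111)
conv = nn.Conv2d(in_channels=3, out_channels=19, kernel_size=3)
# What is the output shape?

Input shape: (1, 3, 37, 111)
Output shape: (1, 19, 35, 109)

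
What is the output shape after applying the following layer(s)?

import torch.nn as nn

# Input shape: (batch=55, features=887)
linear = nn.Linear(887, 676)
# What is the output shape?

Input shape: (55, 887)
Output shape: (55, 676)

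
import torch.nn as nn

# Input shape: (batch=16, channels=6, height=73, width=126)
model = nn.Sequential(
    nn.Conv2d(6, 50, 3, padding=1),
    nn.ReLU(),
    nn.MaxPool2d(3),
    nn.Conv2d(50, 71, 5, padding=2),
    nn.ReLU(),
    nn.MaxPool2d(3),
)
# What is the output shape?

Input shape: (16, 6, 73, 126)
  -> after first Conv2d: (16, 50, 73, 126)
  -> after first MaxPool2d: (16, 50, 24, 42)
  -> after second Conv2d: (16, 71, 24, 42)
Output shape: (16, 71, 8, 14)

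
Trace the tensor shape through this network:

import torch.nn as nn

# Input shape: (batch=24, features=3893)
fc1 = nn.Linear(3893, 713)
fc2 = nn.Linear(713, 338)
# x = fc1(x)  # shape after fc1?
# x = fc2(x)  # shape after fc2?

Input shape: (24, 3893)
  -> after fc1: (24, 713)
Output shape: (24, 338)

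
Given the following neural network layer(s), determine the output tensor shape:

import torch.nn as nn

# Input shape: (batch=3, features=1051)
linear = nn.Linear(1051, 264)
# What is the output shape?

Input shape: (3, 1051)
Output shape: (3, 264)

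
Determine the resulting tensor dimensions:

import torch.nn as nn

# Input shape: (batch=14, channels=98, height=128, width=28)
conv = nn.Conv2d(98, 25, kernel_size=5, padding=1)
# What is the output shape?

Input shape: (14, 98, 128, 28)
Output shape: (14, 25, 126, 26)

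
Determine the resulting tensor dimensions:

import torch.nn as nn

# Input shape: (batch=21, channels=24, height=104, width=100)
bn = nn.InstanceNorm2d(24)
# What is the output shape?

Input shape: (21, 24, 104, 100)
Output shape: (21, 24, 104, 100)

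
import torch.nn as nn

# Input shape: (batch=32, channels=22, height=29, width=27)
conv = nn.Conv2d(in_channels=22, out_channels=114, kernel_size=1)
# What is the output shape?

Input shape: (32, 22, 29, 27)
Output shape: (32, 114, 29, 27)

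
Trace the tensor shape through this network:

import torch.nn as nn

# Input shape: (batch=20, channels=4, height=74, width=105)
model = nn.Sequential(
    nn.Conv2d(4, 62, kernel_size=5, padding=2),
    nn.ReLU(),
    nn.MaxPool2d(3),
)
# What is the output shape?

Input shape: (20, 4, 74, 105)
  -> after Conv2d: (20, 62, 74, 105)
  -> after ReLU: (20, 62, 74, 105)
Output shape: (20, 62, 24, 35)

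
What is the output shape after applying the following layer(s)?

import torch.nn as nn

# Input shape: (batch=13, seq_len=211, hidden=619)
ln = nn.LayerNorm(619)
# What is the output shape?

Input shape: (13, 211, 619)
Output shape: (13, 211, 619)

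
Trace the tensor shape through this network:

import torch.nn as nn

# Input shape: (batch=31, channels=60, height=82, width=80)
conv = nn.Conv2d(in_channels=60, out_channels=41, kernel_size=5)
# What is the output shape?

Input shape: (31, 60, 82, 80)
Output shape: (31, 41, 78, 76)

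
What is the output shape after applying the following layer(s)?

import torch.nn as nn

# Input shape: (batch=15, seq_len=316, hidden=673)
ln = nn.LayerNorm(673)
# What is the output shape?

Input shape: (15, 316, 673)
Output shape: (15, 316, 673)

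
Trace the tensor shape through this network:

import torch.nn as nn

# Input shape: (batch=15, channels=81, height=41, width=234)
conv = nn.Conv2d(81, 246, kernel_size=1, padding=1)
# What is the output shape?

Input shape: (15, 81, 41, 234)
Output shape: (15, 246, 43, 236)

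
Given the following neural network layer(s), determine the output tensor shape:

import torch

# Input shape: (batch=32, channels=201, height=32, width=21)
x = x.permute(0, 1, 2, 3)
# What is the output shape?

Input shape: (32, 201, 32, 21)
Output shape: (32, 201, 32, 21)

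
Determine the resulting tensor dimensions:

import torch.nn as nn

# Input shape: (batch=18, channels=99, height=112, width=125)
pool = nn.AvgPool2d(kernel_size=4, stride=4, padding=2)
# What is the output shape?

Input shape: (18, 99, 112, 125)
Output shape: (18, 99, 29, 32)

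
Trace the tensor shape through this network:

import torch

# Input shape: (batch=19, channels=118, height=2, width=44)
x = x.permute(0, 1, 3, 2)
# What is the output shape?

Input shape: (19, 118, 2, 44)
Output shape: (19, 118, 44, 2)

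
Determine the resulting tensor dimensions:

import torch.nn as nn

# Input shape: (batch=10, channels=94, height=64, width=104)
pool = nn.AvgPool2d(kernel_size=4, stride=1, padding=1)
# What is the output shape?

Input shape: (10, 94, 64, 104)
Output shape: (10, 94, 63, 103)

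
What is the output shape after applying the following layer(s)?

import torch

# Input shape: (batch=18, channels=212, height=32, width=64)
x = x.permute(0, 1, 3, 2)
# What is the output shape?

Input shape: (18, 212, 32, 64)
Output shape: (18, 212, 64, 32)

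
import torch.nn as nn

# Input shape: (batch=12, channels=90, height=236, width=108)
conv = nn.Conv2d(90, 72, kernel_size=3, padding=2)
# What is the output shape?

Input shape: (12, 90, 236, 108)
Output shape: (12, 72, 238, 110)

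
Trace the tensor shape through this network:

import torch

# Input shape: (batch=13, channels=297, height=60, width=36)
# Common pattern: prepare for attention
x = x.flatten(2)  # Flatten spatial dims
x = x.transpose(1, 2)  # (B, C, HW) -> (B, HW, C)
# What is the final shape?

Input shape: (13, 297, 60, 36)
  -> after flatten(2): (13, 297, 2160)
Output shape: (13, 2160, 297)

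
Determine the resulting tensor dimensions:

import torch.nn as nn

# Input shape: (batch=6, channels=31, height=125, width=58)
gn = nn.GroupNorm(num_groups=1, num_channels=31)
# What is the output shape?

Input shape: (6, 31, 125, 58)
Output shape: (6, 31, 125, 58)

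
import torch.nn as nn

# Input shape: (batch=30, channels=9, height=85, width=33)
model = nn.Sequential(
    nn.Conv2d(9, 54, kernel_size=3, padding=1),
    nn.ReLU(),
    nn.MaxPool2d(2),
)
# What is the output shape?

Input shape: (30, 9, 85, 33)
  -> after Conv2d: (30, 54, 85, 33)
  -> after ReLU: (30, 54, 85, 33)
Output shape: (30, 54, 42, 16)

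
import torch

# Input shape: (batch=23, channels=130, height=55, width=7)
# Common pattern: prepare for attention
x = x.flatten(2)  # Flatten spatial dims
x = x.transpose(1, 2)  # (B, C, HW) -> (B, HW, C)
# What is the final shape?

Input shape: (23, 130, 55, 7)
  -> after flatten(2): (23, 130, 385)
Output shape: (23, 385, 130)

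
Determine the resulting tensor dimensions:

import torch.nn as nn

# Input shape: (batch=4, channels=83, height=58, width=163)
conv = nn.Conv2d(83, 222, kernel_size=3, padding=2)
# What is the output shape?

Input shape: (4, 83, 58, 163)
Output shape: (4, 222, 60, 165)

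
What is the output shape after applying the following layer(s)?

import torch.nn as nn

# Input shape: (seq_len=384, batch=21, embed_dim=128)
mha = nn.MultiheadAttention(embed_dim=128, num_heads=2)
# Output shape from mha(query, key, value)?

Input shape: (384, 21, 128)
Output shape: (384, 21, 128)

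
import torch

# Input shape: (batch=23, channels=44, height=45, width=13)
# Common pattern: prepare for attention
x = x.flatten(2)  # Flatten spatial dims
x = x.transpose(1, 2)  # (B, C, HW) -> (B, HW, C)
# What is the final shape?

Input shape: (23, 44, 45, 13)
  -> after flatten(2): (23, 44, 585)
Output shape: (23, 585, 44)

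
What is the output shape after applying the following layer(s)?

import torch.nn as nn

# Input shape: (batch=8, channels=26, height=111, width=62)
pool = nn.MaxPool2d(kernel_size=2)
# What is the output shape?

Input shape: (8, 26, 111, 62)
Output shape: (8, 26, 55, 31)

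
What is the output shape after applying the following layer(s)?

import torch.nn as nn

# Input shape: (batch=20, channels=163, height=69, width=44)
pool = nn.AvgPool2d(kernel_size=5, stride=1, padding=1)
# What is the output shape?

Input shape: (20, 163, 69, 44)
Output shape: (20, 163, 67, 42)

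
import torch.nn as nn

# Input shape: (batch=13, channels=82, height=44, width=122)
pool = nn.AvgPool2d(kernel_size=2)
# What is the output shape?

Input shape: (13, 82, 44, 122)
Output shape: (13, 82, 22, 61)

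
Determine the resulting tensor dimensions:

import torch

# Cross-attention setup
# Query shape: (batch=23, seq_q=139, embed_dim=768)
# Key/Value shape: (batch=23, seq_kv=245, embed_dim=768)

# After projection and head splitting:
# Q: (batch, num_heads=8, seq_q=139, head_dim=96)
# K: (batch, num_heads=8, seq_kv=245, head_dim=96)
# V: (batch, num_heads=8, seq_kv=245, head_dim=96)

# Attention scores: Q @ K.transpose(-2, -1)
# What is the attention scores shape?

Input shape: (23, 139, 768)
Output shape: (23, 8, 139, 245)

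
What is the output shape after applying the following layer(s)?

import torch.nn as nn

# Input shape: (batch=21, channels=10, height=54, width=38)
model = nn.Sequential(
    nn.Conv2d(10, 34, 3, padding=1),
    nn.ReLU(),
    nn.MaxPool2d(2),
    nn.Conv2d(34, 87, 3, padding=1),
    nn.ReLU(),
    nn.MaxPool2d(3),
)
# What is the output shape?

Input shape: (21, 10, 54, 38)
  -> after first Conv2d: (21, 34, 54, 38)
  -> after first MaxPool2d: (21, 34, 27, 19)
  -> after second Conv2d: (21, 87, 27, 19)
Output shape: (21, 87, 9, 6)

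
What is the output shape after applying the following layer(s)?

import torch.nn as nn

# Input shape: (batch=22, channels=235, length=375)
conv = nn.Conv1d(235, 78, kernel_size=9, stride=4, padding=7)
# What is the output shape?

Input shape: (22, 235, 375)
Output shape: (22, 78, 96)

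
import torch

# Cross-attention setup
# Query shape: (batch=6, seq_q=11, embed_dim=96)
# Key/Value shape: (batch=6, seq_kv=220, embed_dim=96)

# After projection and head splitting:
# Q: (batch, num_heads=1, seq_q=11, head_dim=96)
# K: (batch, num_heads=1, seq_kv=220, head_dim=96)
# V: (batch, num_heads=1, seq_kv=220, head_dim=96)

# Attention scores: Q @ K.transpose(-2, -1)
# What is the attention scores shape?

Input shape: (6, 11, 96)
Output shape: (6, 1, 11, 220)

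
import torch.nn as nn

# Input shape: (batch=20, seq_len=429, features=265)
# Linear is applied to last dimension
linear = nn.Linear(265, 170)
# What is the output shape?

Input shape: (20, 429, 265)
Output shape: (20, 429, 170)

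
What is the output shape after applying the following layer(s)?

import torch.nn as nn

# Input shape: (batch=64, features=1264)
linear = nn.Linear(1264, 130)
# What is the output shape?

Input shape: (64, 1264)
Output shape: (64, 130)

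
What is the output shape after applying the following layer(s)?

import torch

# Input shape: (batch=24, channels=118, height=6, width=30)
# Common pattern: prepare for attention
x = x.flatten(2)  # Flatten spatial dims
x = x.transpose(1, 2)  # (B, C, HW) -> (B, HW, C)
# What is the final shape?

Input shape: (24, 118, 6, 30)
  -> after flatten(2): (24, 118, 180)
Output shape: (24, 180, 118)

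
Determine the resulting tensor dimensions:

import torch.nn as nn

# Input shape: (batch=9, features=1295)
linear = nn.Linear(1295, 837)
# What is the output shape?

Input shape: (9, 1295)
Output shape: (9, 837)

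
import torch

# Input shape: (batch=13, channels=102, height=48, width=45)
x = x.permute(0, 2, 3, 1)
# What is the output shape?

Input shape: (13, 102, 48, 45)
Output shape: (13, 48, 45, 102)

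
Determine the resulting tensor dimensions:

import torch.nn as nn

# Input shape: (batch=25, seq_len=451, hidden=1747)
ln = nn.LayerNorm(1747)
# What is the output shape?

Input shape: (25, 451, 1747)
Output shape: (25, 451, 1747)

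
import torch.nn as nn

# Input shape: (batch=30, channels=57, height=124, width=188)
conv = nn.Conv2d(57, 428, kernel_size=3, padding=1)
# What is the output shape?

Input shape: (30, 57, 124, 188)
Output shape: (30, 428, 124, 188)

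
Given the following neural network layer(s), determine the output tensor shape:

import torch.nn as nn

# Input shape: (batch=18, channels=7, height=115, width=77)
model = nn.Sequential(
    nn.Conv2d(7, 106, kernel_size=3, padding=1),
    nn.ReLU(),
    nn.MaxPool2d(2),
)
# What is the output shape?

Input shape: (18, 7, 115, 77)
  -> after Conv2d: (18, 106, 115, 77)
  -> after ReLU: (18, 106, 115, 77)
Output shape: (18, 106, 57, 38)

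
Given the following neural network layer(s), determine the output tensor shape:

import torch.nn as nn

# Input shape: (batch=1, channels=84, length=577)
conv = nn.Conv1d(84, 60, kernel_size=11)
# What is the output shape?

Input shape: (1, 84, 577)
Output shape: (1, 60, 567)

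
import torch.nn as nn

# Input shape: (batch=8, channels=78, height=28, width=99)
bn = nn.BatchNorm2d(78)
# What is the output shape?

Input shape: (8, 78, 28, 99)
Output shape: (8, 78, 28, 99)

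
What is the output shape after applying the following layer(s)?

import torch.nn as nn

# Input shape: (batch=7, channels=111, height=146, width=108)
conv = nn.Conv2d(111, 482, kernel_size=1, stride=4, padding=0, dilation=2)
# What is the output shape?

Input shape: (7, 111, 146, 108)
Output shape: (7, 482, 37, 27)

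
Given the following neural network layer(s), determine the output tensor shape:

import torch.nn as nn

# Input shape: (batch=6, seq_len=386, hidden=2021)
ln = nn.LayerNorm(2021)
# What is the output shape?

Input shape: (6, 386, 2021)
Output shape: (6, 386, 2021)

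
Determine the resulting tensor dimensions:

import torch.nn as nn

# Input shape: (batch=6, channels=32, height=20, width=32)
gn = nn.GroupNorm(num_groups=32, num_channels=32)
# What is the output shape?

Input shape: (6, 32, 20, 32)
Output shape: (6, 32, 20, 32)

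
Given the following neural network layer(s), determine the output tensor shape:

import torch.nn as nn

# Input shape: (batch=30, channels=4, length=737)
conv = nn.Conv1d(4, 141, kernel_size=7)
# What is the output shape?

Input shape: (30, 4, 737)
Output shape: (30, 141, 731)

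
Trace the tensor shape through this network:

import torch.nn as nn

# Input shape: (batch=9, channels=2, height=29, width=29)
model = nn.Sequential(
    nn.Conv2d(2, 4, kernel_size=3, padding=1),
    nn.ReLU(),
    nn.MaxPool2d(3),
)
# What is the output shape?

Input shape: (9, 2, 29, 29)
  -> after Conv2d: (9, 4, 29, 29)
  -> after ReLU: (9, 4, 29, 29)
Output shape: (9, 4, 9, 9)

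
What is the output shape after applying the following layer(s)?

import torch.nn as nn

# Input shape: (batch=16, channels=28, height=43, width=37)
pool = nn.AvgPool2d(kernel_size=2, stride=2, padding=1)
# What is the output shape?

Input shape: (16, 28, 43, 37)
Output shape: (16, 28, 22, 19)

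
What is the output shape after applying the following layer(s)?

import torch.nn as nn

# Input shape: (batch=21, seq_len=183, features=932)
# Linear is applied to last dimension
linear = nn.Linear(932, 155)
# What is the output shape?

Input shape: (21, 183, 932)
Output shape: (21, 183, 155)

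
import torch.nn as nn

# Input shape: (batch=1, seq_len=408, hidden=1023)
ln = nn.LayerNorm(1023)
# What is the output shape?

Input shape: (1, 408, 1023)
Output shape: (1, 408, 1023)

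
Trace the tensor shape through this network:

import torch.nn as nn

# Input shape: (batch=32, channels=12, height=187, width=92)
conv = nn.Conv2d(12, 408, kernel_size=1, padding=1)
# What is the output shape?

Input shape: (32, 12, 187, 92)
Output shape: (32, 408, 189, 94)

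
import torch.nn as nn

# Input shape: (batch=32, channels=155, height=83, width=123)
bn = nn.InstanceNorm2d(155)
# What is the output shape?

Input shape: (32, 155, 83, 123)
Output shape: (32, 155, 83, 123)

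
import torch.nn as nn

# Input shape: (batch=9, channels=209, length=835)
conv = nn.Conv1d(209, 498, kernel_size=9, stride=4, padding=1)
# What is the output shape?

Input shape: (9, 209, 835)
Output shape: (9, 498, 208)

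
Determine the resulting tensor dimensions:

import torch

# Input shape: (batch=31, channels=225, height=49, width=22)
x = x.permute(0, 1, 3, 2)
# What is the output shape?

Input shape: (31, 225, 49, 22)
Output shape: (31, 225, 22, 49)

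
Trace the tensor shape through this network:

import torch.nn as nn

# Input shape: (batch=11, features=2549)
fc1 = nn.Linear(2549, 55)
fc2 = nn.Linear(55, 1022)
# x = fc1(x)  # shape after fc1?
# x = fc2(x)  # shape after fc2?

Input shape: (11, 2549)
  -> after fc1: (11, 55)
Output shape: (11, 1022)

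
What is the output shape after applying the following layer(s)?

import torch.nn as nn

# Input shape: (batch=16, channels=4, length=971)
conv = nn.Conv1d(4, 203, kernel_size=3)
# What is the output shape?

Input shape: (16, 4, 971)
Output shape: (16, 203, 969)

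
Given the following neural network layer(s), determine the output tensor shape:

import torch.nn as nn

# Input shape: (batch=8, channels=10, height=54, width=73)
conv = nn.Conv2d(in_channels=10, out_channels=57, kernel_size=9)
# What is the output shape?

Input shape: (8, 10, 54, 73)
Output shape: (8, 57, 46, 65)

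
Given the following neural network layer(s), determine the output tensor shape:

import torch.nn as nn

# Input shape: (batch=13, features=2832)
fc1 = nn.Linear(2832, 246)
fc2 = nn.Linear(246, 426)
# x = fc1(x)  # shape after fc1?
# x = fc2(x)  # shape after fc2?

Input shape: (13, 2832)
  -> after fc1: (13, 246)
Output shape: (13, 426)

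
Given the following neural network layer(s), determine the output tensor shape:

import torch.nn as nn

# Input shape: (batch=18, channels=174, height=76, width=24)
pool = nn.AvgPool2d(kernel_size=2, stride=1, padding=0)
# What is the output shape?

Input shape: (18, 174, 76, 24)
Output shape: (18, 174, 75, 23)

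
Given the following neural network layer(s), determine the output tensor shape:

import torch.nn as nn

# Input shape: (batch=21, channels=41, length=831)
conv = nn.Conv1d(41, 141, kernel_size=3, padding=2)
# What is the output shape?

Input shape: (21, 41, 831)
Output shape: (21, 141, 833)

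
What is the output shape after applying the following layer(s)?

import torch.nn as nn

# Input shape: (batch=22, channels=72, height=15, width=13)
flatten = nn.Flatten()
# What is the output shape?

Input shape: (22, 72, 15, 13)
Output shape: (22, 14040)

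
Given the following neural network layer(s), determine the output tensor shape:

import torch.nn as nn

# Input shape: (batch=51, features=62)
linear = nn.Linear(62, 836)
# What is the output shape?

Input shape: (51, 62)
Output shape: (51, 836)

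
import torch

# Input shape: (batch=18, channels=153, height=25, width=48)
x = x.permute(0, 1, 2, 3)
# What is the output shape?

Input shape: (18, 153, 25, 48)
Output shape: (18, 153, 25, 48)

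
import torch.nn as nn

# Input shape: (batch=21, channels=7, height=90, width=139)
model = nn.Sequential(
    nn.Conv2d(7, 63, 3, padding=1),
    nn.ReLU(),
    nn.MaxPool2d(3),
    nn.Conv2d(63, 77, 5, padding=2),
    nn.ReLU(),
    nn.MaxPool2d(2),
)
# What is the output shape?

Input shape: (21, 7, 90, 139)
  -> after first Conv2d: (21, 63, 90, 139)
  -> after first MaxPool2d: (21, 63, 30, 46)
  -> after second Conv2d: (21, 77, 30, 46)
Output shape: (21, 77, 15, 23)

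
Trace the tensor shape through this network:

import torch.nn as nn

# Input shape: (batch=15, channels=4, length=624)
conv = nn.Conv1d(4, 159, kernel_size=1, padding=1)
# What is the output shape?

Input shape: (15, 4, 624)
Output shape: (15, 159, 626)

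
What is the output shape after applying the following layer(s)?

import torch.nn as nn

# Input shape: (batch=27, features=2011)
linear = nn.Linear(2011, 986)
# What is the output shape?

Input shape: (27, 2011)
Output shape: (27, 986)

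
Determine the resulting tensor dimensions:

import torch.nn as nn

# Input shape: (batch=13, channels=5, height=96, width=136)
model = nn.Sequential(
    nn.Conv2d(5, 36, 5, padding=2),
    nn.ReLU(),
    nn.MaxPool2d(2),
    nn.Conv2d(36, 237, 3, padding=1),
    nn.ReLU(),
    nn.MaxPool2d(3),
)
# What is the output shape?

Input shape: (13, 5, 96, 136)
  -> after first Conv2d: (13, 36, 96, 136)
  -> after first MaxPool2d: (13, 36, 48, 68)
  -> after second Conv2d: (13, 237, 48, 68)
Output shape: (13, 237, 16, 22)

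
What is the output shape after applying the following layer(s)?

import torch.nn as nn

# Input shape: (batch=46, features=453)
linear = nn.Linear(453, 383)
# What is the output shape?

Input shape: (46, 453)
Output shape: (46, 383)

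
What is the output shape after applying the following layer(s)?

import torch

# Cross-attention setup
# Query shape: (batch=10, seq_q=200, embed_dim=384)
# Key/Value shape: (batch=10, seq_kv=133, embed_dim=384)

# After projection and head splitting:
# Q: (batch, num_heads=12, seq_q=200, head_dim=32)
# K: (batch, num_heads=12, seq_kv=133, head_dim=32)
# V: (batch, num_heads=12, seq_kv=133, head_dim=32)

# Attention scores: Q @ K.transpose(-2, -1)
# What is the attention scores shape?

Input shape: (10, 200, 384)
Output shape: (10, 12, 200, 133)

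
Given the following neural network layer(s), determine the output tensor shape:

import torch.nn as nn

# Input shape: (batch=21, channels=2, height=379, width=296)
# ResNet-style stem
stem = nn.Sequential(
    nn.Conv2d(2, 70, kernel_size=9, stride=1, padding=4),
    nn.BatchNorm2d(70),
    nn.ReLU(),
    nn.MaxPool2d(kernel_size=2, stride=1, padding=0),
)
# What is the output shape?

Input shape: (21, 2, 379, 296)
  -> after Conv2d 9x9 stride=1: (21, 70, 379, 296)
Output shape: (21, 70, 378, 295)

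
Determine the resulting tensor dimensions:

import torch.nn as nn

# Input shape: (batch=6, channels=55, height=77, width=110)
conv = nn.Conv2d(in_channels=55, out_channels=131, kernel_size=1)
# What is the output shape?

Input shape: (6, 55, 77, 110)
Output shape: (6, 131, 77, 110)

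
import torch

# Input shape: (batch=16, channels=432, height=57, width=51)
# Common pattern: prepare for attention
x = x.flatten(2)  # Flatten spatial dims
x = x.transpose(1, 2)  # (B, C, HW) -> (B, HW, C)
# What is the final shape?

Input shape: (16, 432, 57, 51)
  -> after flatten(2): (16, 432, 2907)
Output shape: (16, 2907, 432)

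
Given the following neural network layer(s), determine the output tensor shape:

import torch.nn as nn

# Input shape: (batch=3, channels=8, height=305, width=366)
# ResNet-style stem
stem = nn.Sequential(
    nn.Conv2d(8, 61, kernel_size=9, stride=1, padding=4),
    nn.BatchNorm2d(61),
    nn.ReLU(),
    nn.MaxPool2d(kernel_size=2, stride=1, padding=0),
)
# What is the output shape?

Input shape: (3, 8, 305, 366)
  -> after Conv2d 9x9 stride=1: (3, 61, 305, 366)
Output shape: (3, 61, 304, 365)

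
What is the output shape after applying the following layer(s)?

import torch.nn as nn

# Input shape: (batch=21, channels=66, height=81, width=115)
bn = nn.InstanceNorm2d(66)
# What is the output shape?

Input shape: (21, 66, 81, 115)
Output shape: (21, 66, 81, 115)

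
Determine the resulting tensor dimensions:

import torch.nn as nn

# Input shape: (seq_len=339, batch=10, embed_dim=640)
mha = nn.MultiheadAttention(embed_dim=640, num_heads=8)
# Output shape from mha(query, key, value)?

Input shape: (339, 10, 640)
Output shape: (339, 10, 640)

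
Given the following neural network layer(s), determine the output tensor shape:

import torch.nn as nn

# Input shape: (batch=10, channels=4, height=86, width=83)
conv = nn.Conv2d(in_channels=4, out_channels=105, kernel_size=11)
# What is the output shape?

Input shape: (10, 4, 86, 83)
Output shape: (10, 105, 76, 73)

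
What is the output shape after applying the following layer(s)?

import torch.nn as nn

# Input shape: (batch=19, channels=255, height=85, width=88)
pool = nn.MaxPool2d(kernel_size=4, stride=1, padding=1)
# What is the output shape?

Input shape: (19, 255, 85, 88)
Output shape: (19, 255, 84, 87)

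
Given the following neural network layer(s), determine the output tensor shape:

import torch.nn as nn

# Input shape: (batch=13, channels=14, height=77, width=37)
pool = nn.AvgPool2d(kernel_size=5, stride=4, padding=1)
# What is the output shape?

Input shape: (13, 14, 77, 37)
Output shape: (13, 14, 19, 9)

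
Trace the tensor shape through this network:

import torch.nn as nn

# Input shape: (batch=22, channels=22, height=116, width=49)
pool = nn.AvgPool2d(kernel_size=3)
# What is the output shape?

Input shape: (22, 22, 116, 49)
Output shape: (22, 22, 38, 16)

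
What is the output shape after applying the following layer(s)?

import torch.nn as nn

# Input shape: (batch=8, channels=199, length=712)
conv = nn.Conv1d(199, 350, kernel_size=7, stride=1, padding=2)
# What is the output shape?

Input shape: (8, 199, 712)
Output shape: (8, 350, 710)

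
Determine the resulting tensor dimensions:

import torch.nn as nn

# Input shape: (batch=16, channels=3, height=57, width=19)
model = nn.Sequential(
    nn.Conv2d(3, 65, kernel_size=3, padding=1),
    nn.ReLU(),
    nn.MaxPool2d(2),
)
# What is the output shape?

Input shape: (16, 3, 57, 19)
  -> after Conv2d: (16, 65, 57, 19)
  -> after ReLU: (16, 65, 57, 19)
Output shape: (16, 65, 28, 9)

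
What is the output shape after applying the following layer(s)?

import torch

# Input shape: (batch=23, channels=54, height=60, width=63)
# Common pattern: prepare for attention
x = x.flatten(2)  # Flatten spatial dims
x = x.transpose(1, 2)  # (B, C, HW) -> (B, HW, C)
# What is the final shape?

Input shape: (23, 54, 60, 63)
  -> after flatten(2): (23, 54, 3780)
Output shape: (23, 3780, 54)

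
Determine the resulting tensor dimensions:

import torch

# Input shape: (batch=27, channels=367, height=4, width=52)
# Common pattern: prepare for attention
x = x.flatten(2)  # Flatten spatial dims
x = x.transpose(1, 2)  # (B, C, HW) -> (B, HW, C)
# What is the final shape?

Input shape: (27, 367, 4, 52)
  -> after flatten(2): (27, 367, 208)
Output shape: (27, 208, 367)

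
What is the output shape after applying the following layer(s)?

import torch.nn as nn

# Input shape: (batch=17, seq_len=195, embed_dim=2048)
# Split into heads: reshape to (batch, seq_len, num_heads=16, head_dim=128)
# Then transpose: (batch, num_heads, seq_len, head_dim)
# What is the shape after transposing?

Input shape: (17, 195, 2048)
  -> after reshape: (17, 195, 16, 128)
Output shape: (17, 16, 195, 128)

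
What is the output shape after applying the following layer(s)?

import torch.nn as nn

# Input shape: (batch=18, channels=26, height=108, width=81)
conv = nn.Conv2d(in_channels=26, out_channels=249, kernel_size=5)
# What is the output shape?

Input shape: (18, 26, 108, 81)
Output shape: (18, 249, 104, 77)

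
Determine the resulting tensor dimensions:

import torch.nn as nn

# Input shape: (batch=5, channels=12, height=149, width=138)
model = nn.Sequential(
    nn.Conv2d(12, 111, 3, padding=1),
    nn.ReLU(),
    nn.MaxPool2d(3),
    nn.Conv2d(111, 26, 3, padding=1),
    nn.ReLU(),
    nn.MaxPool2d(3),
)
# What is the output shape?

Input shape: (5, 12, 149, 138)
  -> after first Conv2d: (5, 111, 149, 138)
  -> after first MaxPool2d: (5, 111, 49, 46)
  -> after second Conv2d: (5, 26, 49, 46)
Output shape: (5, 26, 16, 15)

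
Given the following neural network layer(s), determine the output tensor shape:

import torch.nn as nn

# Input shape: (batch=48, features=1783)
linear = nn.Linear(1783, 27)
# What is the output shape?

Input shape: (48, 1783)
Output shape: (48, 27)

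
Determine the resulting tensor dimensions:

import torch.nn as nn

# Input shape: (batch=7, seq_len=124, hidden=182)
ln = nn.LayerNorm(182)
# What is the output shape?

Input shape: (7, 124, 182)
Output shape: (7, 124, 182)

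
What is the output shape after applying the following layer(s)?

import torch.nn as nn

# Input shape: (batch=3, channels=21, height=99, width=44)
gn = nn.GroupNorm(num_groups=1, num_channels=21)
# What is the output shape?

Input shape: (3, 21, 99, 44)
Output shape: (3, 21, 99, 44)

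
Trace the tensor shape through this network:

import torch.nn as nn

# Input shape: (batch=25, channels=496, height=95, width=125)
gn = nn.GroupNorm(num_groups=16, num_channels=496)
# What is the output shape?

Input shape: (25, 496, 95, 125)
Output shape: (25, 496, 95, 125)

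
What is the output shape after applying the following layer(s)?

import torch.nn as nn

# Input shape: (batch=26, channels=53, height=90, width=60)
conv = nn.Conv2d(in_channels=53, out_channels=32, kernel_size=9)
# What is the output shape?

Input shape: (26, 53, 90, 60)
Output shape: (26, 32, 82, 52)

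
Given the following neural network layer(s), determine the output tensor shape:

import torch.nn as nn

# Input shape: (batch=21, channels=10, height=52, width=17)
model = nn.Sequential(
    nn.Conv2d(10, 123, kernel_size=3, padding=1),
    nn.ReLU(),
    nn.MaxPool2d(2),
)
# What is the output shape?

Input shape: (21, 10, 52, 17)
  -> after Conv2d: (21, 123, 52, 17)
  -> after ReLU: (21, 123, 52, 17)
Output shape: (21, 123, 26, 8)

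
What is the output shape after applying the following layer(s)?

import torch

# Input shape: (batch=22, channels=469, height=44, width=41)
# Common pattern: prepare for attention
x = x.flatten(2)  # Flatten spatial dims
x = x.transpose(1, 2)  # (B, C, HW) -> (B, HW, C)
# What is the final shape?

Input shape: (22, 469, 44, 41)
  -> after flatten(2): (22, 469, 1804)
Output shape: (22, 1804, 469)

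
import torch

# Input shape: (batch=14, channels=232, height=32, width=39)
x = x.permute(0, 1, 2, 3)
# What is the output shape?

Input shape: (14, 232, 32, 39)
Output shape: (14, 232, 32, 39)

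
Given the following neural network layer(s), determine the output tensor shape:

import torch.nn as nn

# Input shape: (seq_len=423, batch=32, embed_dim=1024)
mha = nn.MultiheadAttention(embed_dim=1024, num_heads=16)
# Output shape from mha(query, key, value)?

Input shape: (423, 32, 1024)
Output shape: (423, 32, 1024)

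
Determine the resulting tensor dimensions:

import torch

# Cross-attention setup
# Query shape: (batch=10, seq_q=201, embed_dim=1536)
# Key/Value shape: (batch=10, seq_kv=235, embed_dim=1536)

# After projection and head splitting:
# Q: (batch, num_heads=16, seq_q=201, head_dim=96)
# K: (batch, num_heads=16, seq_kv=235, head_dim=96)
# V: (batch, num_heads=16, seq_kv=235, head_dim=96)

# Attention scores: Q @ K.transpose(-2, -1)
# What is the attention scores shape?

Input shape: (10, 201, 1536)
Output shape: (10, 16, 201, 235)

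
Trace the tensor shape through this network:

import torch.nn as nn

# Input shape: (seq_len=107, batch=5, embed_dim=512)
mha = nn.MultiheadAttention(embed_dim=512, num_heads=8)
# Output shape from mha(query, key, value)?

Input shape: (107, 5, 512)
Output shape: (107, 5, 512)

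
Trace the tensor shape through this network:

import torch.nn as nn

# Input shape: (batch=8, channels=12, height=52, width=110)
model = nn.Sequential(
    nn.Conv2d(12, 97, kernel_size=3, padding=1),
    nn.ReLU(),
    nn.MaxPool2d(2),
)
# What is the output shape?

Input shape: (8, 12, 52, 110)
  -> after Conv2d: (8, 97, 52, 110)
  -> after ReLU: (8, 97, 52, 110)
Output shape: (8, 97, 26, 55)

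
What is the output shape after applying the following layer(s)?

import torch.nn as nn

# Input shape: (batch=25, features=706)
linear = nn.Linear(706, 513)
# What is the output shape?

Input shape: (25, 706)
Output shape: (25, 513)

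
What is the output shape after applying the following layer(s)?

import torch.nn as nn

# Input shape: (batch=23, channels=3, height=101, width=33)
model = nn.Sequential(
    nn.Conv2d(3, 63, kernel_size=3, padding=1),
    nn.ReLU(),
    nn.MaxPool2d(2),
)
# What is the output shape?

Input shape: (23, 3, 101, 33)
  -> after Conv2d: (23, 63, 101, 33)
  -> after ReLU: (23, 63, 101, 33)
Output shape: (23, 63, 50, 16)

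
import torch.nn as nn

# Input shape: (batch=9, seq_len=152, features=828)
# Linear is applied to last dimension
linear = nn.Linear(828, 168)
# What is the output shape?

Input shape: (9, 152, 828)
Output shape: (9, 152, 168)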